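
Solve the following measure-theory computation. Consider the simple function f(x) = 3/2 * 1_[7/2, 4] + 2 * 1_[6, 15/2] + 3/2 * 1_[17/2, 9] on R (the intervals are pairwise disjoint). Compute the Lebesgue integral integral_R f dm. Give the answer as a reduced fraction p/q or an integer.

For a simple function f = sum_i c_i * 1_{A_i} with disjoint A_i,
  integral f dm = sum_i c_i * m(A_i).
Lengths of the A_i:
  m(A_1) = 4 - 7/2 = 1/2.
  m(A_2) = 15/2 - 6 = 3/2.
  m(A_3) = 9 - 17/2 = 1/2.
Contributions c_i * m(A_i):
  (3/2) * (1/2) = 3/4.
  (2) * (3/2) = 3.
  (3/2) * (1/2) = 3/4.
Total: 3/4 + 3 + 3/4 = 9/2.

9/2


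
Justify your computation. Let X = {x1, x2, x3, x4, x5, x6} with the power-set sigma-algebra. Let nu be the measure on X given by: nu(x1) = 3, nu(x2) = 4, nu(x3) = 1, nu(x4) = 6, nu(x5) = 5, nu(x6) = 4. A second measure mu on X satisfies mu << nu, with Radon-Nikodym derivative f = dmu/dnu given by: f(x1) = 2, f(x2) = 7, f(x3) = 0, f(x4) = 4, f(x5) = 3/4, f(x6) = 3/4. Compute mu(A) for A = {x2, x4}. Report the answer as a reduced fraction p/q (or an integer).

By the defining property of the Radon-Nikodym derivative, for every measurable set A,
  mu(A) = integral_A f dnu.
Since nu is a discrete measure concentrated on the atoms of X, the integral over A reduces to the sum
  mu(A) = sum_{x in A} f(x) * nu({x}).
Computing each term:
  x2: f(x2) * nu(x2) = 7 * 4 = 28.
  x4: f(x4) * nu(x4) = 4 * 6 = 24.
Summing: mu(A) = 28 + 24 = 52.

52


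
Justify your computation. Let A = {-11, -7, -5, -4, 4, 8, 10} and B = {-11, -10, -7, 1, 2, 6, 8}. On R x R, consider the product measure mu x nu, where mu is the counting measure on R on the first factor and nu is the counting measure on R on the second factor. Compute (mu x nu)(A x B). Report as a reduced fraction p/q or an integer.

For a measurable rectangle A x B, the product measure satisfies
  (mu x nu)(A x B) = mu(A) * nu(B).
  mu(A) = 7.
  nu(B) = 7.
  (mu x nu)(A x B) = 7 * 7 = 49.

49


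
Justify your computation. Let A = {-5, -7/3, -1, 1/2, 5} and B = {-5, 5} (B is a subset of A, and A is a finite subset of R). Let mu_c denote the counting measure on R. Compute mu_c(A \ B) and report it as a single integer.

Counting measure assigns mu_c(E) = |E| (number of elements) when E is finite. For B subset A, A \ B is the set of elements of A not in B, so |A \ B| = |A| - |B|.
|A| = 5, |B| = 2, so mu_c(A \ B) = 5 - 2 = 3.

3


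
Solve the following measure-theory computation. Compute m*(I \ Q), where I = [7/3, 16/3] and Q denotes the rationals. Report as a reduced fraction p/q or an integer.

The interval I = [7/3, 16/3] has m(I) = 16/3 - 7/3 = 3 (endpoints are measure-zero, so open/closed/half-open agree). Write I = (I cap Q) u (I \ Q). The rationals in I are countable, so m*(I cap Q) = 0 (cover each rational by intervals whose total length is arbitrarily small). By countable subadditivity m*(I) <= m*(I cap Q) + m*(I \ Q), hence m*(I \ Q) >= m(I) = 3. The reverse inequality m*(I \ Q) <= m*(I) = 3 is trivial since (I \ Q) is a subset of I. Therefore m*(I \ Q) = 3.

3


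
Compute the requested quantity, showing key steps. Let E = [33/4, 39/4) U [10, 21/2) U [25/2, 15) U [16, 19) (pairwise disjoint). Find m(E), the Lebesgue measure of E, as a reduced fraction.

For pairwise disjoint intervals, m(union_i I_i) = sum_i m(I_i),
and m is invariant under swapping open/closed endpoints (single points have measure 0).
So m(E) = sum_i (b_i - a_i).
  I_1 has length 39/4 - 33/4 = 3/2.
  I_2 has length 21/2 - 10 = 1/2.
  I_3 has length 15 - 25/2 = 5/2.
  I_4 has length 19 - 16 = 3.
Summing:
  m(E) = 3/2 + 1/2 + 5/2 + 3 = 15/2.

15/2


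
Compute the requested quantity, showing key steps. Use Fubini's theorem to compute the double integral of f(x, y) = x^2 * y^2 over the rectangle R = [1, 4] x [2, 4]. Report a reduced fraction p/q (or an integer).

f(x, y) is a tensor product of a function of x and a function of y, and both factors are bounded continuous (hence Lebesgue integrable) on the rectangle, so Fubini's theorem applies:
  integral_R f d(m x m) = (integral_a1^b1 x^2 dx) * (integral_a2^b2 y^2 dy).
Inner integral in x: integral_{1}^{4} x^2 dx = (4^3 - 1^3)/3
  = 21.
Inner integral in y: integral_{2}^{4} y^2 dy = (4^3 - 2^3)/3
  = 56/3.
Product: (21) * (56/3) = 392.

392


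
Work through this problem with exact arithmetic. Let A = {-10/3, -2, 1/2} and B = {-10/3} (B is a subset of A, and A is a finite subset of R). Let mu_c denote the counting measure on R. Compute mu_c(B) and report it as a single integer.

Counting measure assigns mu_c(E) = |E| (number of elements) when E is finite.
B has 1 element(s), so mu_c(B) = 1.

1


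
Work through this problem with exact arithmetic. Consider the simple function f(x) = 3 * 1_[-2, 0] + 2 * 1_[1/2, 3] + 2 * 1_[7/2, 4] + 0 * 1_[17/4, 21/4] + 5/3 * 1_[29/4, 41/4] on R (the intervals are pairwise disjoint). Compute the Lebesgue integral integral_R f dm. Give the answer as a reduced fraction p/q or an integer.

For a simple function f = sum_i c_i * 1_{A_i} with disjoint A_i,
  integral f dm = sum_i c_i * m(A_i).
Lengths of the A_i:
  m(A_1) = 0 - (-2) = 2.
  m(A_2) = 3 - 1/2 = 5/2.
  m(A_3) = 4 - 7/2 = 1/2.
  m(A_4) = 21/4 - 17/4 = 1.
  m(A_5) = 41/4 - 29/4 = 3.
Contributions c_i * m(A_i):
  (3) * (2) = 6.
  (2) * (5/2) = 5.
  (2) * (1/2) = 1.
  (0) * (1) = 0.
  (5/3) * (3) = 5.
Total: 6 + 5 + 1 + 0 + 5 = 17.

17


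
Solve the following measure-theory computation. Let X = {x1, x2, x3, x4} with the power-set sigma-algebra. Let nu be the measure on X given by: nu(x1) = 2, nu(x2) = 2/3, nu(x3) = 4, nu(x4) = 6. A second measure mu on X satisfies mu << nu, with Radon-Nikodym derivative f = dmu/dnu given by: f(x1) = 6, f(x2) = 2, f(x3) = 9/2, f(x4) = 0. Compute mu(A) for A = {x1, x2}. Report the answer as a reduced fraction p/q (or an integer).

By the defining property of the Radon-Nikodym derivative, for every measurable set A,
  mu(A) = integral_A f dnu.
Since nu is a discrete measure concentrated on the atoms of X, the integral over A reduces to the sum
  mu(A) = sum_{x in A} f(x) * nu({x}).
Computing each term:
  x1: f(x1) * nu(x1) = 6 * 2 = 12.
  x2: f(x2) * nu(x2) = 2 * 2/3 = 4/3.
Summing: mu(A) = 12 + 4/3 = 40/3.

40/3


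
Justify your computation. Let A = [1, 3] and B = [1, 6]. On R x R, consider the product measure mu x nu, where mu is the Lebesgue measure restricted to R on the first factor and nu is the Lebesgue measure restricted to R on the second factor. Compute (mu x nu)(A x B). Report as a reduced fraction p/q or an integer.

For a measurable rectangle A x B, the product measure satisfies
  (mu x nu)(A x B) = mu(A) * nu(B).
  mu(A) = 2.
  nu(B) = 5.
  (mu x nu)(A x B) = 2 * 5 = 10.

10


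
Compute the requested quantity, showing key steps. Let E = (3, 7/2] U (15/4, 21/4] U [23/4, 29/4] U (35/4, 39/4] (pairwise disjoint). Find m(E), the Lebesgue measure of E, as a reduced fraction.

For pairwise disjoint intervals, m(union_i I_i) = sum_i m(I_i),
and m is invariant under swapping open/closed endpoints (single points have measure 0).
So m(E) = sum_i (b_i - a_i).
  I_1 has length 7/2 - 3 = 1/2.
  I_2 has length 21/4 - 15/4 = 3/2.
  I_3 has length 29/4 - 23/4 = 3/2.
  I_4 has length 39/4 - 35/4 = 1.
Summing:
  m(E) = 1/2 + 3/2 + 3/2 + 1 = 9/2.

9/2


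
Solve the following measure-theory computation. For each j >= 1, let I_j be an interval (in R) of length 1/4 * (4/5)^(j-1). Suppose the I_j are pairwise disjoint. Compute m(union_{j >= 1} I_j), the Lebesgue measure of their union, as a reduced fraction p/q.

By countable additivity of the Lebesgue measure on pairwise disjoint measurable sets,
  m(union_{j >= 1} I_j) = sum_{j >= 1} m(I_j) = sum_{j >= 1} a * r^(j-1),
  with a = 1/4 and r = 4/5.
Since 0 < r = 4/5 < 1, the geometric series converges:
  sum_{j >= 1} a * r^(j-1) = a / (1 - r).
  = 1/4 / (1 - 4/5)
  = 1/4 / (1/5)
  = 5/4.

5/4


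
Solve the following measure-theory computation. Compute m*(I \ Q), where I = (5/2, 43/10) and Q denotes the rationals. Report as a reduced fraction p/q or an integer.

The interval I = (5/2, 43/10) has m(I) = 43/10 - 5/2 = 9/5 (endpoints are measure-zero, so open/closed/half-open agree). Write I = (I cap Q) u (I \ Q). The rationals in I are countable, so m*(I cap Q) = 0 (cover each rational by intervals whose total length is arbitrarily small). By countable subadditivity m*(I) <= m*(I cap Q) + m*(I \ Q), hence m*(I \ Q) >= m(I) = 9/5. The reverse inequality m*(I \ Q) <= m*(I) = 9/5 is trivial since (I \ Q) is a subset of I. Therefore m*(I \ Q) = 9/5.

9/5


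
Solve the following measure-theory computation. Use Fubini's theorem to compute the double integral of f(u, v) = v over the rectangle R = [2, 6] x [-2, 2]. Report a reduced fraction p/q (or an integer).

f(u, v) is a tensor product of a function of u and a function of v, and both factors are bounded continuous (hence Lebesgue integrable) on the rectangle, so Fubini's theorem applies:
  integral_R f d(m x m) = (integral_a1^b1 1 du) * (integral_a2^b2 v dv).
Inner integral in u: integral_{2}^{6} 1 du = (6^1 - 2^1)/1
  = 4.
Inner integral in v: integral_{-2}^{2} v dv = (2^2 - (-2)^2)/2
  = 0.
Product: (4) * (0) = 0.

0


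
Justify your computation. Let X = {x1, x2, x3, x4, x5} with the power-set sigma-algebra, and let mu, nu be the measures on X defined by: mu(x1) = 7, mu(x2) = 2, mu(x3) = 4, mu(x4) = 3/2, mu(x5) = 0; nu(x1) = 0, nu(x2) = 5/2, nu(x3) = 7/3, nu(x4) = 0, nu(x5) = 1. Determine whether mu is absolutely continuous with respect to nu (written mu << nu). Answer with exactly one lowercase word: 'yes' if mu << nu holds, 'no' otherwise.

mu << nu means: every nu-null measurable set is also mu-null; equivalently, for every atom x, if nu({x}) = 0 then mu({x}) = 0.
Checking each atom:
  x1: nu = 0, mu = 7 > 0 -> violates mu << nu.
  x2: nu = 5/2 > 0 -> no constraint.
  x3: nu = 7/3 > 0 -> no constraint.
  x4: nu = 0, mu = 3/2 > 0 -> violates mu << nu.
  x5: nu = 1 > 0 -> no constraint.
The atom(s) x1, x4 violate the condition (nu = 0 but mu > 0). Therefore mu is NOT absolutely continuous w.r.t. nu.

no


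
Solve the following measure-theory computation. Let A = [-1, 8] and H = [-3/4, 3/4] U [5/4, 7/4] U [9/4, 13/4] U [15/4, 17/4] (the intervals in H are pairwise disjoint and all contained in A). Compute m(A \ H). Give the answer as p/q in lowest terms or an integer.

The ambient interval has length m(A) = 8 - (-1) = 9.
Since the holes are disjoint and sit inside A, by finite additivity
  m(H) = sum_i (b_i - a_i), and m(A \ H) = m(A) - m(H).
Computing the hole measures:
  m(H_1) = 3/4 - (-3/4) = 3/2.
  m(H_2) = 7/4 - 5/4 = 1/2.
  m(H_3) = 13/4 - 9/4 = 1.
  m(H_4) = 17/4 - 15/4 = 1/2.
Summed: m(H) = 3/2 + 1/2 + 1 + 1/2 = 7/2.
So m(A \ H) = 9 - 7/2 = 11/2.

11/2


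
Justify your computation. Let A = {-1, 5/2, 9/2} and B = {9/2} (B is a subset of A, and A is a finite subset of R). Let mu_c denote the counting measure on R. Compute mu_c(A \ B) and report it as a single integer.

Counting measure assigns mu_c(E) = |E| (number of elements) when E is finite. For B subset A, A \ B is the set of elements of A not in B, so |A \ B| = |A| - |B|.
|A| = 3, |B| = 1, so mu_c(A \ B) = 3 - 1 = 2.

2


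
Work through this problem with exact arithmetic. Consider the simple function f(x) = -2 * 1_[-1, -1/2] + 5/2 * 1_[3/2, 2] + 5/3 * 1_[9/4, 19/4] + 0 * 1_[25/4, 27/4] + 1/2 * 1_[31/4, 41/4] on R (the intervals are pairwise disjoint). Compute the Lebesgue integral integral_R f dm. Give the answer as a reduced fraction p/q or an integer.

For a simple function f = sum_i c_i * 1_{A_i} with disjoint A_i,
  integral f dm = sum_i c_i * m(A_i).
Lengths of the A_i:
  m(A_1) = -1/2 - (-1) = 1/2.
  m(A_2) = 2 - 3/2 = 1/2.
  m(A_3) = 19/4 - 9/4 = 5/2.
  m(A_4) = 27/4 - 25/4 = 1/2.
  m(A_5) = 41/4 - 31/4 = 5/2.
Contributions c_i * m(A_i):
  (-2) * (1/2) = -1.
  (5/2) * (1/2) = 5/4.
  (5/3) * (5/2) = 25/6.
  (0) * (1/2) = 0.
  (1/2) * (5/2) = 5/4.
Total: -1 + 5/4 + 25/6 + 0 + 5/4 = 17/3.

17/3


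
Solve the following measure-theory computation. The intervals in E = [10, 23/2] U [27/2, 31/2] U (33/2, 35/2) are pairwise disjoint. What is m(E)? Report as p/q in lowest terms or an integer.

For pairwise disjoint intervals, m(union_i I_i) = sum_i m(I_i),
and m is invariant under swapping open/closed endpoints (single points have measure 0).
So m(E) = sum_i (b_i - a_i).
  I_1 has length 23/2 - 10 = 3/2.
  I_2 has length 31/2 - 27/2 = 2.
  I_3 has length 35/2 - 33/2 = 1.
Summing:
  m(E) = 3/2 + 2 + 1 = 9/2.

9/2


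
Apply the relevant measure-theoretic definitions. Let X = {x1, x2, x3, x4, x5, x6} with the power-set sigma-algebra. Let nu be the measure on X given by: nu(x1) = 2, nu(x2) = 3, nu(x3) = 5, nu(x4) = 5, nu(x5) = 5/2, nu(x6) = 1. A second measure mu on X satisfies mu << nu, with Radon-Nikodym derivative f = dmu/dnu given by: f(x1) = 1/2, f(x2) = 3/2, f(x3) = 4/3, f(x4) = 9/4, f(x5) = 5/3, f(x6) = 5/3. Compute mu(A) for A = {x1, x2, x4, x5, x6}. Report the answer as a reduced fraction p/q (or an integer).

By the defining property of the Radon-Nikodym derivative, for every measurable set A,
  mu(A) = integral_A f dnu.
Since nu is a discrete measure concentrated on the atoms of X, the integral over A reduces to the sum
  mu(A) = sum_{x in A} f(x) * nu({x}).
Computing each term:
  x1: f(x1) * nu(x1) = 1/2 * 2 = 1.
  x2: f(x2) * nu(x2) = 3/2 * 3 = 9/2.
  x4: f(x4) * nu(x4) = 9/4 * 5 = 45/4.
  x5: f(x5) * nu(x5) = 5/3 * 5/2 = 25/6.
  x6: f(x6) * nu(x6) = 5/3 * 1 = 5/3.
Summing: mu(A) = 1 + 9/2 + 45/4 + 25/6 + 5/3 = 271/12.

271/12


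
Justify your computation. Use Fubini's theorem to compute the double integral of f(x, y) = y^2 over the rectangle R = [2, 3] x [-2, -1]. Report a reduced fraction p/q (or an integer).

f(x, y) is a tensor product of a function of x and a function of y, and both factors are bounded continuous (hence Lebesgue integrable) on the rectangle, so Fubini's theorem applies:
  integral_R f d(m x m) = (integral_a1^b1 1 dx) * (integral_a2^b2 y^2 dy).
Inner integral in x: integral_{2}^{3} 1 dx = (3^1 - 2^1)/1
  = 1.
Inner integral in y: integral_{-2}^{-1} y^2 dy = ((-1)^3 - (-2)^3)/3
  = 7/3.
Product: (1) * (7/3) = 7/3.

7/3


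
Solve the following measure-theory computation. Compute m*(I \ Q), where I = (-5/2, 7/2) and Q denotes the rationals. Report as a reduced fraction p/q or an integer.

The interval I = (-5/2, 7/2) has m(I) = 7/2 - (-5/2) = 6 (endpoints are measure-zero, so open/closed/half-open agree). Write I = (I cap Q) u (I \ Q). The rationals in I are countable, so m*(I cap Q) = 0 (cover each rational by intervals whose total length is arbitrarily small). By countable subadditivity m*(I) <= m*(I cap Q) + m*(I \ Q), hence m*(I \ Q) >= m(I) = 6. The reverse inequality m*(I \ Q) <= m*(I) = 6 is trivial since (I \ Q) is a subset of I. Therefore m*(I \ Q) = 6.

6


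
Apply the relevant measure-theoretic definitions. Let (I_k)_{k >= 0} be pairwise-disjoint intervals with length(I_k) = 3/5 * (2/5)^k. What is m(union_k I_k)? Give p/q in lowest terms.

By countable additivity of the Lebesgue measure on pairwise disjoint measurable sets,
  m(union_{k >= 0} I_k) = sum_{k >= 0} m(I_k) = sum_{k >= 0} a * r^k,
  with a = 3/5 and r = 2/5.
Since 0 < r = 2/5 < 1, the geometric series converges:
  sum_{k >= 0} a * r^k = a / (1 - r).
  = 3/5 / (1 - 2/5)
  = 3/5 / (3/5)
  = 1.

1


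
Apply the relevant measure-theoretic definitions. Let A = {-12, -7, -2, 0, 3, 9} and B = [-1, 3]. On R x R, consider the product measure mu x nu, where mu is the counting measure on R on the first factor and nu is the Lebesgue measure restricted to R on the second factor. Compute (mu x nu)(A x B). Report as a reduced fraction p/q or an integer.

For a measurable rectangle A x B, the product measure satisfies
  (mu x nu)(A x B) = mu(A) * nu(B).
  mu(A) = 6.
  nu(B) = 4.
  (mu x nu)(A x B) = 6 * 4 = 24.

24


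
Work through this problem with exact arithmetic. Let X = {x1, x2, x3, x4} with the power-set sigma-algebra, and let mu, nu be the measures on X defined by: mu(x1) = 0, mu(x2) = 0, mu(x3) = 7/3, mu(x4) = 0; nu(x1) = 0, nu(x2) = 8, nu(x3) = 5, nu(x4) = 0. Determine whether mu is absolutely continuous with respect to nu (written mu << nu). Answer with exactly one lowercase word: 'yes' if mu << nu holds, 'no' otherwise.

mu << nu means: every nu-null measurable set is also mu-null; equivalently, for every atom x, if nu({x}) = 0 then mu({x}) = 0.
Checking each atom:
  x1: nu = 0, mu = 0 -> consistent with mu << nu.
  x2: nu = 8 > 0 -> no constraint.
  x3: nu = 5 > 0 -> no constraint.
  x4: nu = 0, mu = 0 -> consistent with mu << nu.
No atom violates the condition. Therefore mu << nu.

yes


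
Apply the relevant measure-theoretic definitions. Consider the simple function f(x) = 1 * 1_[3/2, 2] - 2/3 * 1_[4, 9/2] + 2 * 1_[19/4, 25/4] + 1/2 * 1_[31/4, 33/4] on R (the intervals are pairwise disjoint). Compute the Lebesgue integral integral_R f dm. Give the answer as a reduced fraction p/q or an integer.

For a simple function f = sum_i c_i * 1_{A_i} with disjoint A_i,
  integral f dm = sum_i c_i * m(A_i).
Lengths of the A_i:
  m(A_1) = 2 - 3/2 = 1/2.
  m(A_2) = 9/2 - 4 = 1/2.
  m(A_3) = 25/4 - 19/4 = 3/2.
  m(A_4) = 33/4 - 31/4 = 1/2.
Contributions c_i * m(A_i):
  (1) * (1/2) = 1/2.
  (-2/3) * (1/2) = -1/3.
  (2) * (3/2) = 3.
  (1/2) * (1/2) = 1/4.
Total: 1/2 - 1/3 + 3 + 1/4 = 41/12.

41/12


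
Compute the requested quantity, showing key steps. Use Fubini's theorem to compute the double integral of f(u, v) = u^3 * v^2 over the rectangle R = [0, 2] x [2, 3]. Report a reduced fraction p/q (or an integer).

f(u, v) is a tensor product of a function of u and a function of v, and both factors are bounded continuous (hence Lebesgue integrable) on the rectangle, so Fubini's theorem applies:
  integral_R f d(m x m) = (integral_a1^b1 u^3 du) * (integral_a2^b2 v^2 dv).
Inner integral in u: integral_{0}^{2} u^3 du = (2^4 - 0^4)/4
  = 4.
Inner integral in v: integral_{2}^{3} v^2 dv = (3^3 - 2^3)/3
  = 19/3.
Product: (4) * (19/3) = 76/3.

76/3


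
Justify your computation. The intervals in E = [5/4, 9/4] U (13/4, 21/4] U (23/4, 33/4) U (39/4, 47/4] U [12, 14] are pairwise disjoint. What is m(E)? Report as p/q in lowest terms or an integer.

For pairwise disjoint intervals, m(union_i I_i) = sum_i m(I_i),
and m is invariant under swapping open/closed endpoints (single points have measure 0).
So m(E) = sum_i (b_i - a_i).
  I_1 has length 9/4 - 5/4 = 1.
  I_2 has length 21/4 - 13/4 = 2.
  I_3 has length 33/4 - 23/4 = 5/2.
  I_4 has length 47/4 - 39/4 = 2.
  I_5 has length 14 - 12 = 2.
Summing:
  m(E) = 1 + 2 + 5/2 + 2 + 2 = 19/2.

19/2


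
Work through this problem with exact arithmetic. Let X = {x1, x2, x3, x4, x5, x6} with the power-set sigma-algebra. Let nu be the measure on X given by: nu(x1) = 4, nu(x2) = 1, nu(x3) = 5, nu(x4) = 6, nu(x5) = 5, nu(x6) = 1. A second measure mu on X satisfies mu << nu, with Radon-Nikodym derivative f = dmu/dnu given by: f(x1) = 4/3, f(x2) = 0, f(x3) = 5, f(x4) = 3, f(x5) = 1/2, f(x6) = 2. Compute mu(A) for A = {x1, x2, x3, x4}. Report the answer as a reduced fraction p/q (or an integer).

By the defining property of the Radon-Nikodym derivative, for every measurable set A,
  mu(A) = integral_A f dnu.
Since nu is a discrete measure concentrated on the atoms of X, the integral over A reduces to the sum
  mu(A) = sum_{x in A} f(x) * nu({x}).
Computing each term:
  x1: f(x1) * nu(x1) = 4/3 * 4 = 16/3.
  x2: f(x2) * nu(x2) = 0 * 1 = 0.
  x3: f(x3) * nu(x3) = 5 * 5 = 25.
  x4: f(x4) * nu(x4) = 3 * 6 = 18.
Summing: mu(A) = 16/3 + 0 + 25 + 18 = 145/3.

145/3


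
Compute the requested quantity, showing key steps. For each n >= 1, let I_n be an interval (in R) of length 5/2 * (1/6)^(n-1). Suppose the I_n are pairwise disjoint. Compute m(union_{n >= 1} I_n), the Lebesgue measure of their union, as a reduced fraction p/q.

By countable additivity of the Lebesgue measure on pairwise disjoint measurable sets,
  m(union_{n >= 1} I_n) = sum_{n >= 1} m(I_n) = sum_{n >= 1} a * r^(n-1),
  with a = 5/2 and r = 1/6.
Since 0 < r = 1/6 < 1, the geometric series converges:
  sum_{n >= 1} a * r^(n-1) = a / (1 - r).
  = 5/2 / (1 - 1/6)
  = 5/2 / (5/6)
  = 3.

3


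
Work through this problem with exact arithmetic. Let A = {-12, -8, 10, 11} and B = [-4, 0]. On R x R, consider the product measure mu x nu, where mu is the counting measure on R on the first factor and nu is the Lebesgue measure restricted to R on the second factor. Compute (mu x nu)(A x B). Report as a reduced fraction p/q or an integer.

For a measurable rectangle A x B, the product measure satisfies
  (mu x nu)(A x B) = mu(A) * nu(B).
  mu(A) = 4.
  nu(B) = 4.
  (mu x nu)(A x B) = 4 * 4 = 16.

16


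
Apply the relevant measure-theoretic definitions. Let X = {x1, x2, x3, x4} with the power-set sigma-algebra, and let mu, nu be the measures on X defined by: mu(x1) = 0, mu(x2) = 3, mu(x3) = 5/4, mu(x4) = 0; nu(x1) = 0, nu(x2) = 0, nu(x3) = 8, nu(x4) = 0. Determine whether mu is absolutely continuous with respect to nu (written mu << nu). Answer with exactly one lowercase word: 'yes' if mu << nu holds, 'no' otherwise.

mu << nu means: every nu-null measurable set is also mu-null; equivalently, for every atom x, if nu({x}) = 0 then mu({x}) = 0.
Checking each atom:
  x1: nu = 0, mu = 0 -> consistent with mu << nu.
  x2: nu = 0, mu = 3 > 0 -> violates mu << nu.
  x3: nu = 8 > 0 -> no constraint.
  x4: nu = 0, mu = 0 -> consistent with mu << nu.
The atom(s) x2 violate the condition (nu = 0 but mu > 0). Therefore mu is NOT absolutely continuous w.r.t. nu.

no


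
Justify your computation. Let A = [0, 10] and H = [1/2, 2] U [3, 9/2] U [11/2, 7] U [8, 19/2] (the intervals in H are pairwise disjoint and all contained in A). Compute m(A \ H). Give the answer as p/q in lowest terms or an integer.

The ambient interval has length m(A) = 10 - 0 = 10.
Since the holes are disjoint and sit inside A, by finite additivity
  m(H) = sum_i (b_i - a_i), and m(A \ H) = m(A) - m(H).
Computing the hole measures:
  m(H_1) = 2 - 1/2 = 3/2.
  m(H_2) = 9/2 - 3 = 3/2.
  m(H_3) = 7 - 11/2 = 3/2.
  m(H_4) = 19/2 - 8 = 3/2.
Summed: m(H) = 3/2 + 3/2 + 3/2 + 3/2 = 6.
So m(A \ H) = 10 - 6 = 4.

4


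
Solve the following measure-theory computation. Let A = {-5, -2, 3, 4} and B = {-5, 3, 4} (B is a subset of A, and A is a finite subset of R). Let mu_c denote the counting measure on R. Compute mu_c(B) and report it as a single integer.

Counting measure assigns mu_c(E) = |E| (number of elements) when E is finite.
B has 3 element(s), so mu_c(B) = 3.

3


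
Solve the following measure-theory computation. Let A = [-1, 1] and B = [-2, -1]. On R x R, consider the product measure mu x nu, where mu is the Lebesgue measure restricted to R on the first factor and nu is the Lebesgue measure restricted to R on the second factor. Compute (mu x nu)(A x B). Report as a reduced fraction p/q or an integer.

For a measurable rectangle A x B, the product measure satisfies
  (mu x nu)(A x B) = mu(A) * nu(B).
  mu(A) = 2.
  nu(B) = 1.
  (mu x nu)(A x B) = 2 * 1 = 2.

2


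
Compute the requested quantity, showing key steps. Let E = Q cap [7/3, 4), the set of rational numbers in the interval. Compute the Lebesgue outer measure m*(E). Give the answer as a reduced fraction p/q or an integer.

The set Q cap [7/3, 4) is countable (a subset of the countable set Q). Lebesgue outer measure of any countable set is 0: each singleton {q} has m*({q}) = 0, and by countable subadditivity m*(union_k {q_k}) <= sum_k m*({q_k}) = sum_k 0 = 0. The reverse inequality m*(E) >= 0 is automatic. So m*(Q cap [7/3, 4)) = 0.

0


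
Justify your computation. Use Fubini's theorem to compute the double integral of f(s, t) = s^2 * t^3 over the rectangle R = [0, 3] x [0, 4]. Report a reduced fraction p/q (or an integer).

f(s, t) is a tensor product of a function of s and a function of t, and both factors are bounded continuous (hence Lebesgue integrable) on the rectangle, so Fubini's theorem applies:
  integral_R f d(m x m) = (integral_a1^b1 s^2 ds) * (integral_a2^b2 t^3 dt).
Inner integral in s: integral_{0}^{3} s^2 ds = (3^3 - 0^3)/3
  = 9.
Inner integral in t: integral_{0}^{4} t^3 dt = (4^4 - 0^4)/4
  = 64.
Product: (9) * (64) = 576.

576


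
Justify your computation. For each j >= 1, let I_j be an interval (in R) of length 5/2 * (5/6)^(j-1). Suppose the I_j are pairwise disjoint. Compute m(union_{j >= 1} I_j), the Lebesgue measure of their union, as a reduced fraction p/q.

By countable additivity of the Lebesgue measure on pairwise disjoint measurable sets,
  m(union_{j >= 1} I_j) = sum_{j >= 1} m(I_j) = sum_{j >= 1} a * r^(j-1),
  with a = 5/2 and r = 5/6.
Since 0 < r = 5/6 < 1, the geometric series converges:
  sum_{j >= 1} a * r^(j-1) = a / (1 - r).
  = 5/2 / (1 - 5/6)
  = 5/2 / (1/6)
  = 15.

15


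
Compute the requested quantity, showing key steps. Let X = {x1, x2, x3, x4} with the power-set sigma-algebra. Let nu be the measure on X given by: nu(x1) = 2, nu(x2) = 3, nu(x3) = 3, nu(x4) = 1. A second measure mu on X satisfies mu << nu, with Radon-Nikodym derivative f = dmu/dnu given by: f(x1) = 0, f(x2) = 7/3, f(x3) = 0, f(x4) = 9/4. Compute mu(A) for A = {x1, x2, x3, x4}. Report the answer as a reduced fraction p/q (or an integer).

By the defining property of the Radon-Nikodym derivative, for every measurable set A,
  mu(A) = integral_A f dnu.
Since nu is a discrete measure concentrated on the atoms of X, the integral over A reduces to the sum
  mu(A) = sum_{x in A} f(x) * nu({x}).
Computing each term:
  x1: f(x1) * nu(x1) = 0 * 2 = 0.
  x2: f(x2) * nu(x2) = 7/3 * 3 = 7.
  x3: f(x3) * nu(x3) = 0 * 3 = 0.
  x4: f(x4) * nu(x4) = 9/4 * 1 = 9/4.
Summing: mu(A) = 0 + 7 + 0 + 9/4 = 37/4.

37/4


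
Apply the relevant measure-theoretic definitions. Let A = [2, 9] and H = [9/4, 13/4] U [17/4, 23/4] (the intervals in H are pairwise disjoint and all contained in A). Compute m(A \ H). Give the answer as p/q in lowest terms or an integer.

The ambient interval has length m(A) = 9 - 2 = 7.
Since the holes are disjoint and sit inside A, by finite additivity
  m(H) = sum_i (b_i - a_i), and m(A \ H) = m(A) - m(H).
Computing the hole measures:
  m(H_1) = 13/4 - 9/4 = 1.
  m(H_2) = 23/4 - 17/4 = 3/2.
Summed: m(H) = 1 + 3/2 = 5/2.
So m(A \ H) = 7 - 5/2 = 9/2.

9/2


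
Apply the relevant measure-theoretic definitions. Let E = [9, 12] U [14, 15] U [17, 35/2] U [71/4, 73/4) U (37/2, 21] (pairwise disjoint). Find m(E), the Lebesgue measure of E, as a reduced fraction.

For pairwise disjoint intervals, m(union_i I_i) = sum_i m(I_i),
and m is invariant under swapping open/closed endpoints (single points have measure 0).
So m(E) = sum_i (b_i - a_i).
  I_1 has length 12 - 9 = 3.
  I_2 has length 15 - 14 = 1.
  I_3 has length 35/2 - 17 = 1/2.
  I_4 has length 73/4 - 71/4 = 1/2.
  I_5 has length 21 - 37/2 = 5/2.
Summing:
  m(E) = 3 + 1 + 1/2 + 1/2 + 5/2 = 15/2.

15/2


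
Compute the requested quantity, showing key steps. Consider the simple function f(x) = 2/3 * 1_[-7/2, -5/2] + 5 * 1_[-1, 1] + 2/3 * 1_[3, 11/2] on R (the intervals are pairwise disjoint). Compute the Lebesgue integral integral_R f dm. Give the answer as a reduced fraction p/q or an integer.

For a simple function f = sum_i c_i * 1_{A_i} with disjoint A_i,
  integral f dm = sum_i c_i * m(A_i).
Lengths of the A_i:
  m(A_1) = -5/2 - (-7/2) = 1.
  m(A_2) = 1 - (-1) = 2.
  m(A_3) = 11/2 - 3 = 5/2.
Contributions c_i * m(A_i):
  (2/3) * (1) = 2/3.
  (5) * (2) = 10.
  (2/3) * (5/2) = 5/3.
Total: 2/3 + 10 + 5/3 = 37/3.

37/3


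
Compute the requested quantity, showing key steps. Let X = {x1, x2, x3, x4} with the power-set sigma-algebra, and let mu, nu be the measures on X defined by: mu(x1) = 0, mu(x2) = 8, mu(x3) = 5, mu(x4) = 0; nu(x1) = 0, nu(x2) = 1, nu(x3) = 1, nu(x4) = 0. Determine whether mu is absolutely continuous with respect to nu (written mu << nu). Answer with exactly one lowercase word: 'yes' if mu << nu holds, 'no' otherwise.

mu << nu means: every nu-null measurable set is also mu-null; equivalently, for every atom x, if nu({x}) = 0 then mu({x}) = 0.
Checking each atom:
  x1: nu = 0, mu = 0 -> consistent with mu << nu.
  x2: nu = 1 > 0 -> no constraint.
  x3: nu = 1 > 0 -> no constraint.
  x4: nu = 0, mu = 0 -> consistent with mu << nu.
No atom violates the condition. Therefore mu << nu.

yes


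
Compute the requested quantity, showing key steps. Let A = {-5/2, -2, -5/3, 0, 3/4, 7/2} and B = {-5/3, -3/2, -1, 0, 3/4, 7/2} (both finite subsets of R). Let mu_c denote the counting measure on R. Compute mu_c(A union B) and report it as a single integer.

Counting measure on a finite set equals cardinality. By inclusion-exclusion, |A union B| = |A| + |B| - |A cap B|.
|A| = 6, |B| = 6, |A cap B| = 4.
So mu_c(A union B) = 6 + 6 - 4 = 8.

8


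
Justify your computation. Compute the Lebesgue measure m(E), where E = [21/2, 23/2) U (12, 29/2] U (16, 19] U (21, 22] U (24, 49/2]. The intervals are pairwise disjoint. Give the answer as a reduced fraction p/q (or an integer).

For pairwise disjoint intervals, m(union_i I_i) = sum_i m(I_i),
and m is invariant under swapping open/closed endpoints (single points have measure 0).
So m(E) = sum_i (b_i - a_i).
  I_1 has length 23/2 - 21/2 = 1.
  I_2 has length 29/2 - 12 = 5/2.
  I_3 has length 19 - 16 = 3.
  I_4 has length 22 - 21 = 1.
  I_5 has length 49/2 - 24 = 1/2.
Summing:
  m(E) = 1 + 5/2 + 3 + 1 + 1/2 = 8.

8


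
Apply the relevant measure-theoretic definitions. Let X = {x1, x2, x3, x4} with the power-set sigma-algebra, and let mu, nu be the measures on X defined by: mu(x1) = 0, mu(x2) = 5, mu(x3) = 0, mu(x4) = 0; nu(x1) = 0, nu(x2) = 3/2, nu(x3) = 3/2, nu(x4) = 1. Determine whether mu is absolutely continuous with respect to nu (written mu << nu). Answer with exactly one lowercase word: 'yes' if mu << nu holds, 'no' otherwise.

mu << nu means: every nu-null measurable set is also mu-null; equivalently, for every atom x, if nu({x}) = 0 then mu({x}) = 0.
Checking each atom:
  x1: nu = 0, mu = 0 -> consistent with mu << nu.
  x2: nu = 3/2 > 0 -> no constraint.
  x3: nu = 3/2 > 0 -> no constraint.
  x4: nu = 1 > 0 -> no constraint.
No atom violates the condition. Therefore mu << nu.

yes


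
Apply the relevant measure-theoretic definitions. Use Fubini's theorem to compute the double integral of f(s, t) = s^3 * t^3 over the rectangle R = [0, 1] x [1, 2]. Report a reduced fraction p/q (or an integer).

f(s, t) is a tensor product of a function of s and a function of t, and both factors are bounded continuous (hence Lebesgue integrable) on the rectangle, so Fubini's theorem applies:
  integral_R f d(m x m) = (integral_a1^b1 s^3 ds) * (integral_a2^b2 t^3 dt).
Inner integral in s: integral_{0}^{1} s^3 ds = (1^4 - 0^4)/4
  = 1/4.
Inner integral in t: integral_{1}^{2} t^3 dt = (2^4 - 1^4)/4
  = 15/4.
Product: (1/4) * (15/4) = 15/16.

15/16


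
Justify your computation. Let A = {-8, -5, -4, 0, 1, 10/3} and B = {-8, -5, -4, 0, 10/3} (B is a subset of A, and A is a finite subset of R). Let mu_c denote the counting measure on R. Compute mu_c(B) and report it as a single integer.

Counting measure assigns mu_c(E) = |E| (number of elements) when E is finite.
B has 5 element(s), so mu_c(B) = 5.

5


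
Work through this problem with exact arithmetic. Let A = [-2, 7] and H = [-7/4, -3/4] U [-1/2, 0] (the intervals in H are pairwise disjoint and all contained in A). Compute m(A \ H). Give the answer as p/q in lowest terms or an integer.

The ambient interval has length m(A) = 7 - (-2) = 9.
Since the holes are disjoint and sit inside A, by finite additivity
  m(H) = sum_i (b_i - a_i), and m(A \ H) = m(A) - m(H).
Computing the hole measures:
  m(H_1) = -3/4 - (-7/4) = 1.
  m(H_2) = 0 - (-1/2) = 1/2.
Summed: m(H) = 1 + 1/2 = 3/2.
So m(A \ H) = 9 - 3/2 = 15/2.

15/2


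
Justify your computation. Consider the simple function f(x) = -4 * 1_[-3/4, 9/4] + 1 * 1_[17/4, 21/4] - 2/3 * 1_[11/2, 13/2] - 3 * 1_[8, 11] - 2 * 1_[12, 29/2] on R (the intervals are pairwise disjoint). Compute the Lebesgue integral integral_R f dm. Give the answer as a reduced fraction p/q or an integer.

For a simple function f = sum_i c_i * 1_{A_i} with disjoint A_i,
  integral f dm = sum_i c_i * m(A_i).
Lengths of the A_i:
  m(A_1) = 9/4 - (-3/4) = 3.
  m(A_2) = 21/4 - 17/4 = 1.
  m(A_3) = 13/2 - 11/2 = 1.
  m(A_4) = 11 - 8 = 3.
  m(A_5) = 29/2 - 12 = 5/2.
Contributions c_i * m(A_i):
  (-4) * (3) = -12.
  (1) * (1) = 1.
  (-2/3) * (1) = -2/3.
  (-3) * (3) = -9.
  (-2) * (5/2) = -5.
Total: -12 + 1 - 2/3 - 9 - 5 = -77/3.

-77/3


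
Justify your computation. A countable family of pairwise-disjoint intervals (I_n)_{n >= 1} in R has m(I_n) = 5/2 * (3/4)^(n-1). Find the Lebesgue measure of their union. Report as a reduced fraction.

By countable additivity of the Lebesgue measure on pairwise disjoint measurable sets,
  m(union_{n >= 1} I_n) = sum_{n >= 1} m(I_n) = sum_{n >= 1} a * r^(n-1),
  with a = 5/2 and r = 3/4.
Since 0 < r = 3/4 < 1, the geometric series converges:
  sum_{n >= 1} a * r^(n-1) = a / (1 - r).
  = 5/2 / (1 - 3/4)
  = 5/2 / (1/4)
  = 10.

10


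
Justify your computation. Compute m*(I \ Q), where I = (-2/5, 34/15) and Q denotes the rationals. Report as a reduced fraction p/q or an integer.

The interval I = (-2/5, 34/15) has m(I) = 34/15 - (-2/5) = 8/3 (endpoints are measure-zero, so open/closed/half-open agree). Write I = (I cap Q) u (I \ Q). The rationals in I are countable, so m*(I cap Q) = 0 (cover each rational by intervals whose total length is arbitrarily small). By countable subadditivity m*(I) <= m*(I cap Q) + m*(I \ Q), hence m*(I \ Q) >= m(I) = 8/3. The reverse inequality m*(I \ Q) <= m*(I) = 8/3 is trivial since (I \ Q) is a subset of I. Therefore m*(I \ Q) = 8/3.

8/3


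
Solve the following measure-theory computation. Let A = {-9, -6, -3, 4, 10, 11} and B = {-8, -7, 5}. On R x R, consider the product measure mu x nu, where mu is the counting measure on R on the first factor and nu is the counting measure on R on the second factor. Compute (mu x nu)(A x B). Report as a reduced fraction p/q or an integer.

For a measurable rectangle A x B, the product measure satisfies
  (mu x nu)(A x B) = mu(A) * nu(B).
  mu(A) = 6.
  nu(B) = 3.
  (mu x nu)(A x B) = 6 * 3 = 18.

18


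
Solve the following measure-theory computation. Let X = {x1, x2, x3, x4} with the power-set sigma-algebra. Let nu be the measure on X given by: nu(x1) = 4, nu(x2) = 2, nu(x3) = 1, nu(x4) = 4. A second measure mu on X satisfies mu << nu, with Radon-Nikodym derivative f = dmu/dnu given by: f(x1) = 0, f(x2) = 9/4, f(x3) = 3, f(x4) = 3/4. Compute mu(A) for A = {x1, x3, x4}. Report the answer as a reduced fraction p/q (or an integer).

By the defining property of the Radon-Nikodym derivative, for every measurable set A,
  mu(A) = integral_A f dnu.
Since nu is a discrete measure concentrated on the atoms of X, the integral over A reduces to the sum
  mu(A) = sum_{x in A} f(x) * nu({x}).
Computing each term:
  x1: f(x1) * nu(x1) = 0 * 4 = 0.
  x3: f(x3) * nu(x3) = 3 * 1 = 3.
  x4: f(x4) * nu(x4) = 3/4 * 4 = 3.
Summing: mu(A) = 0 + 3 + 3 = 6.

6


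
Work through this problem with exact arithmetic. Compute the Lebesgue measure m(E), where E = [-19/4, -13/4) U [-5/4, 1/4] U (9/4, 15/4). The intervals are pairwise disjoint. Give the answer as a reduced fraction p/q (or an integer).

For pairwise disjoint intervals, m(union_i I_i) = sum_i m(I_i),
and m is invariant under swapping open/closed endpoints (single points have measure 0).
So m(E) = sum_i (b_i - a_i).
  I_1 has length -13/4 - (-19/4) = 3/2.
  I_2 has length 1/4 - (-5/4) = 3/2.
  I_3 has length 15/4 - 9/4 = 3/2.
Summing:
  m(E) = 3/2 + 3/2 + 3/2 = 9/2.

9/2


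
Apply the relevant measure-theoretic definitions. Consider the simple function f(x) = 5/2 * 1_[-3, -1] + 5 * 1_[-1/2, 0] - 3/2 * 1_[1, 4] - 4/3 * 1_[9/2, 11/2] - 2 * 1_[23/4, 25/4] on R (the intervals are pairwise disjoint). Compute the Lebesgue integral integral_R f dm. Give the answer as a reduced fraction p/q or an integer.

For a simple function f = sum_i c_i * 1_{A_i} with disjoint A_i,
  integral f dm = sum_i c_i * m(A_i).
Lengths of the A_i:
  m(A_1) = -1 - (-3) = 2.
  m(A_2) = 0 - (-1/2) = 1/2.
  m(A_3) = 4 - 1 = 3.
  m(A_4) = 11/2 - 9/2 = 1.
  m(A_5) = 25/4 - 23/4 = 1/2.
Contributions c_i * m(A_i):
  (5/2) * (2) = 5.
  (5) * (1/2) = 5/2.
  (-3/2) * (3) = -9/2.
  (-4/3) * (1) = -4/3.
  (-2) * (1/2) = -1.
Total: 5 + 5/2 - 9/2 - 4/3 - 1 = 2/3.

2/3


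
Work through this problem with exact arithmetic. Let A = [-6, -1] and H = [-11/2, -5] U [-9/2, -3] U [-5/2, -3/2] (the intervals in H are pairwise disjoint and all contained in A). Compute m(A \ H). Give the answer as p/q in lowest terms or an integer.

The ambient interval has length m(A) = -1 - (-6) = 5.
Since the holes are disjoint and sit inside A, by finite additivity
  m(H) = sum_i (b_i - a_i), and m(A \ H) = m(A) - m(H).
Computing the hole measures:
  m(H_1) = -5 - (-11/2) = 1/2.
  m(H_2) = -3 - (-9/2) = 3/2.
  m(H_3) = -3/2 - (-5/2) = 1.
Summed: m(H) = 1/2 + 3/2 + 1 = 3.
So m(A \ H) = 5 - 3 = 2.

2


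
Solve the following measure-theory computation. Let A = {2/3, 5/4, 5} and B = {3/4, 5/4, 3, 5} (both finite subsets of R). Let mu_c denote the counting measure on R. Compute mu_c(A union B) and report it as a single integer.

Counting measure on a finite set equals cardinality. By inclusion-exclusion, |A union B| = |A| + |B| - |A cap B|.
|A| = 3, |B| = 4, |A cap B| = 2.
So mu_c(A union B) = 3 + 4 - 2 = 5.

5


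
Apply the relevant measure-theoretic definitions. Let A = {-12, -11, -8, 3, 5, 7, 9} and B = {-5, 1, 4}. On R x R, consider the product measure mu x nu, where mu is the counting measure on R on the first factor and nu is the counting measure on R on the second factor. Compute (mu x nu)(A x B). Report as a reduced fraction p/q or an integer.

For a measurable rectangle A x B, the product measure satisfies
  (mu x nu)(A x B) = mu(A) * nu(B).
  mu(A) = 7.
  nu(B) = 3.
  (mu x nu)(A x B) = 7 * 3 = 21.

21


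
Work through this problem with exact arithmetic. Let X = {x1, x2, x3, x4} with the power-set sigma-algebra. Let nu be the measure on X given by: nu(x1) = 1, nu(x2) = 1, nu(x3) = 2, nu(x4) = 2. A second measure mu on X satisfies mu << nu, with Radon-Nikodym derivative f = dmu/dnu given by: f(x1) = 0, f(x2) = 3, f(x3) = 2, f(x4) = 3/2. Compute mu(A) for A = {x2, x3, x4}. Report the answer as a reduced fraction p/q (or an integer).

By the defining property of the Radon-Nikodym derivative, for every measurable set A,
  mu(A) = integral_A f dnu.
Since nu is a discrete measure concentrated on the atoms of X, the integral over A reduces to the sum
  mu(A) = sum_{x in A} f(x) * nu({x}).
Computing each term:
  x2: f(x2) * nu(x2) = 3 * 1 = 3.
  x3: f(x3) * nu(x3) = 2 * 2 = 4.
  x4: f(x4) * nu(x4) = 3/2 * 2 = 3.
Summing: mu(A) = 3 + 4 + 3 = 10.

10


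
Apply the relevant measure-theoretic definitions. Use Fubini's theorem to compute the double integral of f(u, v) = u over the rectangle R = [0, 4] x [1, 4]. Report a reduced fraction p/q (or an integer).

f(u, v) is a tensor product of a function of u and a function of v, and both factors are bounded continuous (hence Lebesgue integrable) on the rectangle, so Fubini's theorem applies:
  integral_R f d(m x m) = (integral_a1^b1 u du) * (integral_a2^b2 1 dv).
Inner integral in u: integral_{0}^{4} u du = (4^2 - 0^2)/2
  = 8.
Inner integral in v: integral_{1}^{4} 1 dv = (4^1 - 1^1)/1
  = 3.
Product: (8) * (3) = 24.

24


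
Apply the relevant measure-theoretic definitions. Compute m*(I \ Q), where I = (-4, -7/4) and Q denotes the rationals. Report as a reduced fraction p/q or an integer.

The interval I = (-4, -7/4) has m(I) = -7/4 - (-4) = 9/4 (endpoints are measure-zero, so open/closed/half-open agree). Write I = (I cap Q) u (I \ Q). The rationals in I are countable, so m*(I cap Q) = 0 (cover each rational by intervals whose total length is arbitrarily small). By countable subadditivity m*(I) <= m*(I cap Q) + m*(I \ Q), hence m*(I \ Q) >= m(I) = 9/4. The reverse inequality m*(I \ Q) <= m*(I) = 9/4 is trivial since (I \ Q) is a subset of I. Therefore m*(I \ Q) = 9/4.

9/4


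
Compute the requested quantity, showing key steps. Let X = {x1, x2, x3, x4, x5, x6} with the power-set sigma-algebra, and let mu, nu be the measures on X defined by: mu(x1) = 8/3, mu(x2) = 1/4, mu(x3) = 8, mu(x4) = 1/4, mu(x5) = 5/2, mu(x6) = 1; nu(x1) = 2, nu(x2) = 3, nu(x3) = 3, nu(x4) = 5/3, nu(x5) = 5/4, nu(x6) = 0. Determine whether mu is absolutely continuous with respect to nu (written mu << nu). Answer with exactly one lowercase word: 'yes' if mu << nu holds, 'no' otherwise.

mu << nu means: every nu-null measurable set is also mu-null; equivalently, for every atom x, if nu({x}) = 0 then mu({x}) = 0.
Checking each atom:
  x1: nu = 2 > 0 -> no constraint.
  x2: nu = 3 > 0 -> no constraint.
  x3: nu = 3 > 0 -> no constraint.
  x4: nu = 5/3 > 0 -> no constraint.
  x5: nu = 5/4 > 0 -> no constraint.
  x6: nu = 0, mu = 1 > 0 -> violates mu << nu.
The atom(s) x6 violate the condition (nu = 0 but mu > 0). Therefore mu is NOT absolutely continuous w.r.t. nu.

no
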